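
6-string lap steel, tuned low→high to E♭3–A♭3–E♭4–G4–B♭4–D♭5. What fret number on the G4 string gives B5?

16

B5 is 16 semitones above the open G4 (G–Ab–A–Bb–…–A–Bb–B), so it sits at fret 16.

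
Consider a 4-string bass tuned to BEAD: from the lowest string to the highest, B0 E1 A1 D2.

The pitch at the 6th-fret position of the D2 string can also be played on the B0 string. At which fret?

D2 at fret 6 is D2 + 6 semitones = G#2.
The open B0 string is 15 semitones below the open D2, so the same pitch on the B0 string lies at fret 6 + 15 = 21.

21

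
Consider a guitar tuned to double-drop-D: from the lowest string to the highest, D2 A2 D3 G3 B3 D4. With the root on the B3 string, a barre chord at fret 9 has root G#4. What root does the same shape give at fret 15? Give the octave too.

D5

Moving from fret 9 to fret 15 shifts the root by 6 semitones.
G#4 up 6 semitones is D5.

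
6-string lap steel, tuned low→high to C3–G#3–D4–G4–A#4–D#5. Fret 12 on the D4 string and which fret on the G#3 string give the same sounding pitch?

D4 at fret 12 is D4 + 12 semitones = D5.
The open G#3 string is 6 semitones below the open D4, so the same pitch on the G#3 string lies at fret 12 + 6 = 18.

18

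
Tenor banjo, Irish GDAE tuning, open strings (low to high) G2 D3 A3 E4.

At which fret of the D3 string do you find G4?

G4 is 17 semitones above the open D3 (D–D#–E–F–…–F–F#–G), so it sits at fret 17.

17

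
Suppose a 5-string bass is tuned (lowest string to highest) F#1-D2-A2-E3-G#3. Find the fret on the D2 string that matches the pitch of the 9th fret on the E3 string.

23

Fret 9 on E3 is MIDI 52 + 9 = 61 (C#4). On the D2 string (open MIDI 38), that pitch is 61 − 38 = fret 23.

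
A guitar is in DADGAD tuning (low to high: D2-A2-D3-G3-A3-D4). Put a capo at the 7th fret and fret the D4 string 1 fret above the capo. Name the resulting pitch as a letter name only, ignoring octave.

A#

The capo raises the open D4 by 7 semitones to A4; fretting 1 more gives D4 + 7 + 1 = D4 + 8 semitones, landing on A#.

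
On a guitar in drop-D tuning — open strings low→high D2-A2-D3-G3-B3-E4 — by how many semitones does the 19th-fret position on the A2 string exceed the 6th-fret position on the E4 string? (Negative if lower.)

-6 semitones

A2 at fret 19 → E4 (MIDI 64); E4 at fret 6 → A♯4 (MIDI 70).
64 − 70 = -6, so the two pitches are 6 semitones apart.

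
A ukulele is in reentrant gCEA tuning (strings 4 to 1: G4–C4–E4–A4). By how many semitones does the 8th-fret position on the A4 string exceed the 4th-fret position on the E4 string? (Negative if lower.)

9 semitones

A4 at fret 8 → F5 (MIDI 77); E4 at fret 4 → G#4 (MIDI 68).
77 − 68 = 9, so the two pitches are 9 semitones apart.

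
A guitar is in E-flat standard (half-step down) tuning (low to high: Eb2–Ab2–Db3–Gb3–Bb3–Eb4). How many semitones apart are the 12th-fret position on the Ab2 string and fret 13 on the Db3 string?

Ab2 at fret 12 → Ab3 (MIDI 56); Db3 at fret 13 → D4 (MIDI 62).
56 − 62 = -6, so the two pitches are 6 semitones apart, with D4 the higher.

6 semitones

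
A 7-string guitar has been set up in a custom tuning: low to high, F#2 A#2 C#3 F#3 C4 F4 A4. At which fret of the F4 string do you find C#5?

8

C#5 is 8 semitones above the open F4 (F–F#–G–G#–A–A#–B–C–C#), so it sits at fret 8.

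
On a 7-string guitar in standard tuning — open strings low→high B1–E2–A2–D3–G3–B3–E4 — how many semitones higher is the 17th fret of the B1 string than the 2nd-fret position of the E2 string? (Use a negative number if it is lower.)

10 semitones

B1 at fret 17 → E3 (MIDI 52); E2 at fret 2 → F♯2 (MIDI 42).
52 − 42 = 10, so the two pitches are 10 semitones apart.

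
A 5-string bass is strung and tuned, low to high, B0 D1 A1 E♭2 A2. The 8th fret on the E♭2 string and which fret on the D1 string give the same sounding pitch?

Fret 8 on E♭2 is MIDI 39 + 8 = 47 (B2). On the D1 string (open MIDI 26), that pitch is 47 − 26 = fret 21.

21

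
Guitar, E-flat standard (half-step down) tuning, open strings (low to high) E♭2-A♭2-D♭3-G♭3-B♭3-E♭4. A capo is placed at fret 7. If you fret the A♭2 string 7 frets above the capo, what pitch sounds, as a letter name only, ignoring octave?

The capo raises the open A♭2 by 7 semitones to E♭3; fretting 7 more gives A♭2 + 7 + 7 = A♭2 + 14 semitones, landing on B♭.

B♭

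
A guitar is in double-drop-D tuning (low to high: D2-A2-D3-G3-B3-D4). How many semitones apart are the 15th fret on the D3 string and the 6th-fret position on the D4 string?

D3 at fret 15 → F4 (MIDI 65); D4 at fret 6 → G♯4 (MIDI 68).
65 − 68 = -3, so the two pitches are 3 semitones apart, with G♯4 the higher.

3 semitones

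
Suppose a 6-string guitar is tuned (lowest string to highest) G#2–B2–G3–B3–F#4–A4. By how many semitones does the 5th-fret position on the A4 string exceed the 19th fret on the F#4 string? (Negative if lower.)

A4 at fret 5 → D5 (MIDI 74); F#4 at fret 19 → C#6 (MIDI 85).
74 − 85 = -11, so the two pitches are 11 semitones apart.

-11 semitones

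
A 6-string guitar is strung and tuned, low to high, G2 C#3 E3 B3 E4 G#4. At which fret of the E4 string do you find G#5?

16

G#5 is 16 semitones above the open E4 (E–F–F#–G–…–F#–G–G#), so it sits at fret 16.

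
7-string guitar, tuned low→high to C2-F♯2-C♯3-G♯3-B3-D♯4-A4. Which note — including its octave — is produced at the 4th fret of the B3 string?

Each fret is one semitone, so B3 + 4 = D♯4.
(Equivalently spelled E♭4.)

D♯4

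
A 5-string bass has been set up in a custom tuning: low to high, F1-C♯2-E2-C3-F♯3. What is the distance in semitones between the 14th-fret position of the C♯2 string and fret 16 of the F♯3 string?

C♯2 at fret 14 → D♯3 (MIDI 51); F♯3 at fret 16 → A♯4 (MIDI 70).
51 − 70 = -19, so the two pitches are 19 semitones apart, with A♯4 the higher.

19 semitones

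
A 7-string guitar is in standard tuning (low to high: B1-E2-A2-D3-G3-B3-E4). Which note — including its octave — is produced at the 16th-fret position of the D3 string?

The open D3 string plus 16 semitones: D–D#–E–F–…–E–F–F#.
The walk passes from B into C once, so the octave number goes from 3 to 4.
(Equivalently spelled Gb4.)

F#4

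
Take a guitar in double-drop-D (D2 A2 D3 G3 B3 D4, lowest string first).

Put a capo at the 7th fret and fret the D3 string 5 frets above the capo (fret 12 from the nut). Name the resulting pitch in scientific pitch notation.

D4

The capo raises the open D3 by 7 semitones to A3; fretting 5 more gives D3 + 7 + 5 = D3 + 12 semitones = D4.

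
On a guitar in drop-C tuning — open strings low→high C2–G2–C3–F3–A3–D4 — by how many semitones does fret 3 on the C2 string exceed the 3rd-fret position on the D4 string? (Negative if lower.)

-26 semitones

C2 at fret 3 → D♯2 (MIDI 39); D4 at fret 3 → F4 (MIDI 65).
39 − 65 = -26, so the two pitches are 26 semitones apart.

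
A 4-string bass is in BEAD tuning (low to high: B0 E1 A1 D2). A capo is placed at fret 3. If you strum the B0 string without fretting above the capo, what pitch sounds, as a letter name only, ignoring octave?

D

The capo raises the open B0 by 3 semitones to D1; fretting 0 more gives B0 + 3 + 0 = B0 + 3 semitones, landing on D.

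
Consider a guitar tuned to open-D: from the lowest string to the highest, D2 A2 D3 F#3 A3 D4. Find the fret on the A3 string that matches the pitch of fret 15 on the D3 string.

D3 at fret 15 is D3 + 15 semitones = F4.
The open A3 string is 7 semitones above the open D3, so the same pitch on the A3 string lies at fret 15 − 7 = 8.

8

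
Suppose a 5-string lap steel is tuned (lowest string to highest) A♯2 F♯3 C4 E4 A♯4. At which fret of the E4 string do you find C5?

8

C5 is 8 semitones above the open E4 (E–F–F#–G–G#–A–A#–B–C), so it sits at fret 8.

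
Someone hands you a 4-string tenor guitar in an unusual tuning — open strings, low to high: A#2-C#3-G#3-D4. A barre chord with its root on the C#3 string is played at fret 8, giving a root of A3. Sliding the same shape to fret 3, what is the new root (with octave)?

Moving from fret 8 to fret 3 shifts the root by -5 semitones.
A3 down 5 semitones is E3.

E3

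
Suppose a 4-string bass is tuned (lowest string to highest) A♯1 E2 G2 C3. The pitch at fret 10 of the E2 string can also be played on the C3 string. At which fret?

2

Fret 10 on E2 is MIDI 40 + 10 = 50 (D3). On the C3 string (open MIDI 48), that pitch is 50 − 48 = fret 2.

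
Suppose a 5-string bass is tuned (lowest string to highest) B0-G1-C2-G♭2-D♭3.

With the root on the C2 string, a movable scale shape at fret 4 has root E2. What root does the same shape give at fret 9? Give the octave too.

A2

Moving from fret 4 to fret 9 shifts the root by 5 semitones.
E2 up 5 semitones is A2.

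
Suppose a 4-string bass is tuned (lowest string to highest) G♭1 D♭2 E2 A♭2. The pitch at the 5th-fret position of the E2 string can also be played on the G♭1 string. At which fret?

Fret 5 on E2 is MIDI 40 + 5 = 45 (A2). On the G♭1 string (open MIDI 30), that pitch is 45 − 30 = fret 15.

15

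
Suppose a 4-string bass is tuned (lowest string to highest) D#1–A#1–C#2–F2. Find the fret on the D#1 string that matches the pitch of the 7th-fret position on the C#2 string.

17

C#2 at fret 7 is C#2 + 7 semitones = G#2.
The open D#1 string is 10 semitones below the open C#2, so the same pitch on the D#1 string lies at fret 7 + 10 = 17.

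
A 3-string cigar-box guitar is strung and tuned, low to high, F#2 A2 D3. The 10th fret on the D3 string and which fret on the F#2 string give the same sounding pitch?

18

D3 at fret 10 is D3 + 10 semitones = C4.
The open F#2 string is 8 semitones below the open D3, so the same pitch on the F#2 string lies at fret 10 + 8 = 18.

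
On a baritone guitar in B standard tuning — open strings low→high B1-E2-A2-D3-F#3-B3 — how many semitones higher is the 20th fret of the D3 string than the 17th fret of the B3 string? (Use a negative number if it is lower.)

-6 semitones

D3 at fret 20 → A#4 (MIDI 70); B3 at fret 17 → E5 (MIDI 76).
70 − 76 = -6, so the two pitches are 6 semitones apart.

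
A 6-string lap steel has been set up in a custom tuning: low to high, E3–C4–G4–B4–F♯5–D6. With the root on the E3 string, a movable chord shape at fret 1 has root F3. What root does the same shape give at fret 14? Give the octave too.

Moving from fret 1 to fret 14 shifts the root by 13 semitones.
F3 up 13 semitones is F♯4.

F♯4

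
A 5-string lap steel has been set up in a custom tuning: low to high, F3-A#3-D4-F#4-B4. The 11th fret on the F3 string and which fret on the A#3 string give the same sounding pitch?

6

Fret 11 on F3 is MIDI 53 + 11 = 64 (E4). On the A#3 string (open MIDI 58), that pitch is 64 − 58 = fret 6.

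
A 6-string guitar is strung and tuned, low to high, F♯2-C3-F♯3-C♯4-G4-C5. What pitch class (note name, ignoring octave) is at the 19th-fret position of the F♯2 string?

F♯2 is MIDI 42. Adding 19 gives 61; 61 mod 12 = 1, i.e. C♯.
(Equivalently spelled D♭.)

C♯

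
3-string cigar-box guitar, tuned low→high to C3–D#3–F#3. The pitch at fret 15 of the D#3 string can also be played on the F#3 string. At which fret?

12

D#3 at fret 15 is D#3 + 15 semitones = F#4.
The open F#3 string is 3 semitones above the open D#3, so the same pitch on the F#3 string lies at fret 15 − 3 = 12.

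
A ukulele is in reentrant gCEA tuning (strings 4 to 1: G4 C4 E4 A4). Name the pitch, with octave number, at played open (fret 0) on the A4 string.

Fret 0 is the open string itself, so the pitch is just A4.

A4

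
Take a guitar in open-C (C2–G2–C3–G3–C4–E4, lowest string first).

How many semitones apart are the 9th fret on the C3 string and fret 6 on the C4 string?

9 semitones

C3 at fret 9 → A3 (MIDI 57); C4 at fret 6 → F♯4 (MIDI 66).
57 − 66 = -9, so the two pitches are 9 semitones apart, with F♯4 the higher.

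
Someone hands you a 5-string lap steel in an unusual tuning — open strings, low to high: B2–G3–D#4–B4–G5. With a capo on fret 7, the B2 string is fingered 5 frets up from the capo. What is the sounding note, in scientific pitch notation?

The capo raises the open B2 by 7 semitones to F#3; fretting 5 more gives B2 + 7 + 5 = B2 + 12 semitones = B3.

B3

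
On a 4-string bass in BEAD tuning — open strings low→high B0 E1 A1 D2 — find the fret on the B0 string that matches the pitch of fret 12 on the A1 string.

Fret 12 on A1 is MIDI 33 + 12 = 45 (A2). On the B0 string (open MIDI 23), that pitch is 45 − 23 = fret 22.

22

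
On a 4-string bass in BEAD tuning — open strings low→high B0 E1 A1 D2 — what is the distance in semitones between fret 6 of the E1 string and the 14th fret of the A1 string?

13 semitones

E1 at fret 6 → A#1 (MIDI 34); A1 at fret 14 → B2 (MIDI 47).
34 − 47 = -13, so the two pitches are 13 semitones apart, with B2 the higher.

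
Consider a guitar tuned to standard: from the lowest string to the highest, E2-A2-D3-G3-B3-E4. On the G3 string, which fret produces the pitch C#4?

C#4 is 6 semitones above the open G3 (G–G#–A–A#–B–C–C#), so it sits at fret 6.

6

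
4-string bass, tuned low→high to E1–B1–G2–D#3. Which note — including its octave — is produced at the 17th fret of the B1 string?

E3

Each fret is one semitone, so B1 + 17 = E3.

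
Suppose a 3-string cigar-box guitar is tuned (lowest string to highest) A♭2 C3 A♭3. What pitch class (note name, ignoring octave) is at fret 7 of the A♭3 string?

A♭3 is MIDI 56. Adding 7 gives 63; 63 mod 12 = 3, i.e. E♭.
(Equivalently spelled D♯.)

E♭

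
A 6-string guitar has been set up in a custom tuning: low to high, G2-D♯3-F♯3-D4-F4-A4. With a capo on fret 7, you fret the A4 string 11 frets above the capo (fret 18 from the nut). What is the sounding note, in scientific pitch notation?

D♯6

The capo raises the open A4 by 7 semitones to E5; fretting 11 more gives A4 + 7 + 11 = A4 + 18 semitones = D♯6.
(Also written E♭.)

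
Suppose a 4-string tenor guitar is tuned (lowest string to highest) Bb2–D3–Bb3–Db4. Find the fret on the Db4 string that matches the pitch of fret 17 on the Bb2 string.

Bb2 at fret 17 is Bb2 + 17 semitones = Eb4.
The open Db4 string is 15 semitones above the open Bb2, so the same pitch on the Db4 string lies at fret 17 − 15 = 2.

2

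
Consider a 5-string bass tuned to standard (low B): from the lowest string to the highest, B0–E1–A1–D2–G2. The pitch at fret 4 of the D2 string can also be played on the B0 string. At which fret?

D2 at fret 4 is D2 + 4 semitones = F#2.
The open B0 string is 15 semitones below the open D2, so the same pitch on the B0 string lies at fret 4 + 15 = 19.

19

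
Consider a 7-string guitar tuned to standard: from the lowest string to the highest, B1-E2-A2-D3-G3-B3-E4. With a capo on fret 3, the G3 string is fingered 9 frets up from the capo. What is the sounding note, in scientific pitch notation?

The capo raises the open G3 by 3 semitones to A#3; fretting 9 more gives G3 + 3 + 9 = G3 + 12 semitones = G4.

G4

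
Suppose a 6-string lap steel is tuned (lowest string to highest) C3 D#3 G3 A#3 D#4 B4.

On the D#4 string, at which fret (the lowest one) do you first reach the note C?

9

From D#4, count semitones up the chromatic scale until reaching C: D#–E–F–F#–G–G#–A–A#–B–C — 9 steps.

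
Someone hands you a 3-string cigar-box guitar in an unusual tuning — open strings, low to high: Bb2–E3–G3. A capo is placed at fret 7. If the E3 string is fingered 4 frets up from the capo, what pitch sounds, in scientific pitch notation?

Eb4

The capo raises the open E3 by 7 semitones to B3; fretting 4 more gives E3 + 7 + 4 = E3 + 11 semitones = Eb4.
(Also written D#.)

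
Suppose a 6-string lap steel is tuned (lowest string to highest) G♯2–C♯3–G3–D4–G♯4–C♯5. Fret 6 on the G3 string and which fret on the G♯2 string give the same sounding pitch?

Fret 6 on G3 is MIDI 55 + 6 = 61 (C♯4). On the G♯2 string (open MIDI 44), that pitch is 61 − 44 = fret 17.

17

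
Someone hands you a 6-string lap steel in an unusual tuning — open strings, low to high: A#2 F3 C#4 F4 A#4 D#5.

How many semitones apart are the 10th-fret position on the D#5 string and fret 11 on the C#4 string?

D#5 at fret 10 → C#6 (MIDI 85); C#4 at fret 11 → C5 (MIDI 72).
85 − 72 = 13, so the two pitches are 13 semitones apart, with C#6 the higher.

13 semitones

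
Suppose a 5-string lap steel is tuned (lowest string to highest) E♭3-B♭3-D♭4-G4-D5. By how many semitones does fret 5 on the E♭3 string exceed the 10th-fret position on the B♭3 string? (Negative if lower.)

-12 semitones

E♭3 at fret 5 → A♭3 (MIDI 56); B♭3 at fret 10 → A♭4 (MIDI 68).
56 − 68 = -12, so the two pitches are 12 semitones apart.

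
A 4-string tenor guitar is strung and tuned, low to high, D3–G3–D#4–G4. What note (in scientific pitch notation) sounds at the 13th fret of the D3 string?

D3 is MIDI 50. Adding 13 gives 63, which is D#4.
(Equivalently spelled Eb4.)

D#4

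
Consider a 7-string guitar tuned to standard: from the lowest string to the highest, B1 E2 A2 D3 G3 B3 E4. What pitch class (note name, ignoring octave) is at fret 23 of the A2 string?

G#

The open A2 string plus 23 semitones: A–A#–B–C–…–F#–G–G#.
(Equivalently spelled Ab.)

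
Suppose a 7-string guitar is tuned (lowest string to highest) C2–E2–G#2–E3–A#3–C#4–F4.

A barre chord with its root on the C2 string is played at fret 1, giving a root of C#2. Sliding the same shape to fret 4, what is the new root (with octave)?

Moving from fret 1 to fret 4 shifts the root by 3 semitones.
C#2 up 3 semitones is E2.

E2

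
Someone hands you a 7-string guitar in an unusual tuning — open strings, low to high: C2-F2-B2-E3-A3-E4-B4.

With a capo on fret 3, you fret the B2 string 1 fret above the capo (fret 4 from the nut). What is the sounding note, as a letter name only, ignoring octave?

The capo raises the open B2 by 3 semitones to D3; fretting 1 more gives B2 + 3 + 1 = B2 + 4 semitones, landing on D#.

D#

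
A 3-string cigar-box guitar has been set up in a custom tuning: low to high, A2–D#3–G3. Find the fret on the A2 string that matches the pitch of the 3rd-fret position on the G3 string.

13

Fret 3 on G3 is MIDI 55 + 3 = 58 (A#3). On the A2 string (open MIDI 45), that pitch is 58 − 45 = fret 13.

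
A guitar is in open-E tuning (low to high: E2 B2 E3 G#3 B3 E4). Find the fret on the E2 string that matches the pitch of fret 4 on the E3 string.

Fret 4 on E3 is MIDI 52 + 4 = 56 (G#3). On the E2 string (open MIDI 40), that pitch is 56 − 40 = fret 16.

16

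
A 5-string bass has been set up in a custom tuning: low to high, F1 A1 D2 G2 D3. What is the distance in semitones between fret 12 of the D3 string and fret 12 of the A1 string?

D3 at fret 12 → D4 (MIDI 62); A1 at fret 12 → A2 (MIDI 45).
62 − 45 = 17, so the two pitches are 17 semitones apart, with D4 the higher.

17 semitones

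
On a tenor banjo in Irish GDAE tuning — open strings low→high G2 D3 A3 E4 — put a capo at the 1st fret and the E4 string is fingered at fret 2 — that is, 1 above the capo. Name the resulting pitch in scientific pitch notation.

The capo raises the open E4 by 1 semitone to F4; fretting 1 more gives E4 + 1 + 1 = E4 + 2 semitones = F♯4.
(Also written G♭.)

F♯4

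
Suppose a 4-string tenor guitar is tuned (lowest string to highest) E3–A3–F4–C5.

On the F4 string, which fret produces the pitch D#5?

10

D#5 is 10 semitones above the open F4 (F–F#–G–G#–…–C#–D–D#), so it sits at fret 10.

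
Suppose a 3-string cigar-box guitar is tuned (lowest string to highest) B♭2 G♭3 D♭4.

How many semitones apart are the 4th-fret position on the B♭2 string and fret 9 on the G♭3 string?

B♭2 at fret 4 → D3 (MIDI 50); G♭3 at fret 9 → E♭4 (MIDI 63).
50 − 63 = -13, so the two pitches are 13 semitones apart, with E♭4 the higher.

13 semitones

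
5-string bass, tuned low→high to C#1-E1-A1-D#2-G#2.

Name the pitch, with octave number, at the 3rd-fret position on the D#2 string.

D#2 is MIDI 39. Adding 3 gives 42, which is F#2.
(Equivalently spelled Gb2.)

F#2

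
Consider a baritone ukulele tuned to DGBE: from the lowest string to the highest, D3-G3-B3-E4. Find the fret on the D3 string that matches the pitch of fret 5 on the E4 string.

Fret 5 on E4 is MIDI 64 + 5 = 69 (A4). On the D3 string (open MIDI 50), that pitch is 69 − 50 = fret 19.

19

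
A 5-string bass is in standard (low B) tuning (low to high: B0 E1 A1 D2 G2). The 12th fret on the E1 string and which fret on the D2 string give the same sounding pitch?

2

Fret 12 on E1 is MIDI 28 + 12 = 40 (E2). On the D2 string (open MIDI 38), that pitch is 40 − 38 = fret 2.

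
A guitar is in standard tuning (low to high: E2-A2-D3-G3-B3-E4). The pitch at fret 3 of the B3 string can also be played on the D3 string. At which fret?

Fret 3 on B3 is MIDI 59 + 3 = 62 (D4). On the D3 string (open MIDI 50), that pitch is 62 − 50 = fret 12.

12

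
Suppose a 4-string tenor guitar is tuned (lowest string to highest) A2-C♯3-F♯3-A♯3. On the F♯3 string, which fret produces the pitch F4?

11

F4 is 11 semitones above the open F♯3 (F#–G–G#–A–…–D#–E–F), so it sits at fret 11.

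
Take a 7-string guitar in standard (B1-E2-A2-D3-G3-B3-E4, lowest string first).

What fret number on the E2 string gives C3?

C3 is 8 semitones above the open E2 (E–F–F#–G–G#–A–A#–B–C), so it sits at fret 8.

8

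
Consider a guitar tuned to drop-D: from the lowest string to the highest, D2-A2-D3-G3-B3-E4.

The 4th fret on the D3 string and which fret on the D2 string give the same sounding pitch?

16

Fret 4 on D3 is MIDI 50 + 4 = 54 (F♯3). On the D2 string (open MIDI 38), that pitch is 54 − 38 = fret 16.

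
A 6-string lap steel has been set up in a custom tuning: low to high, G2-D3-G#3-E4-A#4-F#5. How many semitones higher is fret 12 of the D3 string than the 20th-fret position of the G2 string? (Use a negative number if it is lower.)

-1 semitone

D3 at fret 12 → D4 (MIDI 62); G2 at fret 20 → D#4 (MIDI 63).
62 − 63 = -1, so the two pitches are 1 semitone apart.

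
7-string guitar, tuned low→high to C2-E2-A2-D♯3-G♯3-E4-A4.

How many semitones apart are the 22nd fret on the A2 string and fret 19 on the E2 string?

8 semitones

A2 at fret 22 → G4 (MIDI 67); E2 at fret 19 → B3 (MIDI 59).
67 − 59 = 8, so the two pitches are 8 semitones apart, with G4 the higher.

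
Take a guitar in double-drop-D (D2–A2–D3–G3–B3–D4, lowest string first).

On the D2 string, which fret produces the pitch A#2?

8

A#2 is 8 semitones above the open D2 (D–D#–E–F–F#–G–G#–A–A#), so it sits at fret 8.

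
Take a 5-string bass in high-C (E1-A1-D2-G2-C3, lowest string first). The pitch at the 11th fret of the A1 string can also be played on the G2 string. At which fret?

1

Fret 11 on A1 is MIDI 33 + 11 = 44 (G#2). On the G2 string (open MIDI 43), that pitch is 44 − 43 = fret 1.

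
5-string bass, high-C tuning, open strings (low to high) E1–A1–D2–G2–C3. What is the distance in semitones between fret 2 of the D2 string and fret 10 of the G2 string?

13 semitones

D2 at fret 2 → E2 (MIDI 40); G2 at fret 10 → F3 (MIDI 53).
40 − 53 = -13, so the two pitches are 13 semitones apart, with F3 the higher.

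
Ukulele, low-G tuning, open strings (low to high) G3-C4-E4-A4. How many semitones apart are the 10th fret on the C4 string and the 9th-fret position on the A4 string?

C4 at fret 10 → A#4 (MIDI 70); A4 at fret 9 → F#5 (MIDI 78).
70 − 78 = -8, so the two pitches are 8 semitones apart, with F#5 the higher.

8 semitones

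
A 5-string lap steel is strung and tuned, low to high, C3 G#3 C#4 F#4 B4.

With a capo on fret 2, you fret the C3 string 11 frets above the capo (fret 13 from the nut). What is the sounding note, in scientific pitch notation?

C#4

The capo raises the open C3 by 2 semitones to D3; fretting 11 more gives C3 + 2 + 11 = C3 + 13 semitones = C#4.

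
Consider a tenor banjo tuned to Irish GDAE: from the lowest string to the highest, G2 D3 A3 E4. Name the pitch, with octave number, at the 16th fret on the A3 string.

A3 is MIDI 57. Adding 16 gives 73, which is C♯5.

C♯5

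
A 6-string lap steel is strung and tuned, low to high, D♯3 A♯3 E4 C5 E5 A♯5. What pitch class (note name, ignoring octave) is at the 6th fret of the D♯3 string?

A

The open D♯3 string plus 6 semitones: D#–E–F–F#–G–G#–A.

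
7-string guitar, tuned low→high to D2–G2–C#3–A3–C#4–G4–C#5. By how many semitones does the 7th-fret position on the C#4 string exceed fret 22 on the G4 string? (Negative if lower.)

C#4 at fret 7 → G#4 (MIDI 68); G4 at fret 22 → F6 (MIDI 89).
68 − 89 = -21, so the two pitches are 21 semitones apart.

-21 semitones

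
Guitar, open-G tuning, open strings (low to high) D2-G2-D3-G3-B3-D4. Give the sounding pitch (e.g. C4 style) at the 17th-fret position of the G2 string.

Each fret is one semitone, so G2 + 17 = C4.

C4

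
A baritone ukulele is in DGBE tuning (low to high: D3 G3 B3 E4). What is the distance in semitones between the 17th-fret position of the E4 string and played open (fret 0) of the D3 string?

E4 at fret 17 → A5 (MIDI 81); D3 at fret 0 → D3 (MIDI 50).
81 − 50 = 31, so the two pitches are 31 semitones apart, with A5 the higher.

31 semitones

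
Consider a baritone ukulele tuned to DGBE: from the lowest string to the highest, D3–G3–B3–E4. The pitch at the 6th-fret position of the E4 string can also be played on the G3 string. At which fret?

15

E4 at fret 6 is E4 + 6 semitones = A#4.
The open G3 string is 9 semitones below the open E4, so the same pitch on the G3 string lies at fret 6 + 9 = 15.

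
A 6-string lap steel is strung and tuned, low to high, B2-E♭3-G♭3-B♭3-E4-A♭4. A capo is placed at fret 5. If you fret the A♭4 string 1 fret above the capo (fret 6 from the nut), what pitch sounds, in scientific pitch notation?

D5

The capo raises the open A♭4 by 5 semitones to D♭5; fretting 1 more gives A♭4 + 5 + 1 = A♭4 + 6 semitones = D5.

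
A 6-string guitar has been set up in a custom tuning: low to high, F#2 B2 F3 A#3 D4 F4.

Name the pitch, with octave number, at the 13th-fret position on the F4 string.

The open F4 string plus 13 semitones: F–F#–G–G#–…–E–F–F#.
The walk passes from B into C once, so the octave number goes from 4 to 5.
(Equivalently spelled Gb5.)

F#5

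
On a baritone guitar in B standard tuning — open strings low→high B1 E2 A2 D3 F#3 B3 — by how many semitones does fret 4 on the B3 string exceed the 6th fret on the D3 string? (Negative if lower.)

7 semitones

B3 at fret 4 → D#4 (MIDI 63); D3 at fret 6 → G#3 (MIDI 56).
63 − 56 = 7, so the two pitches are 7 semitones apart.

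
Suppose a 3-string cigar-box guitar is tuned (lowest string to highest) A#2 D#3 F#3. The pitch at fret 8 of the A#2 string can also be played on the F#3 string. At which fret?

Fret 8 on A#2 is MIDI 46 + 8 = 54 (F#3). On the F#3 string (open MIDI 54), that pitch is 54 − 54 = fret 0.

0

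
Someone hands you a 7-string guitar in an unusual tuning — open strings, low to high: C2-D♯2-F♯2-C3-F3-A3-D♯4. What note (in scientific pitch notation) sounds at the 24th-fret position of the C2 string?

C4

The open C2 string plus 24 semitones: C–C#–D–D#–…–A#–B–C.
The walk passes from B into C 2 times, so the octave number goes from 2 to 4.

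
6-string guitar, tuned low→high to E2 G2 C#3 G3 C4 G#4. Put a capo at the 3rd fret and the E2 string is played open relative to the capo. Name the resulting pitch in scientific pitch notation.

The capo raises the open E2 by 3 semitones to G2; fretting 0 more gives E2 + 3 + 0 = E2 + 3 semitones = G2.

G2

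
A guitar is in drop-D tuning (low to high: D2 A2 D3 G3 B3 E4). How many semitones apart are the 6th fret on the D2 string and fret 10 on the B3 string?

25 semitones

D2 at fret 6 → G♯2 (MIDI 44); B3 at fret 10 → A4 (MIDI 69).
44 − 69 = -25, so the two pitches are 25 semitones apart, with A4 the higher.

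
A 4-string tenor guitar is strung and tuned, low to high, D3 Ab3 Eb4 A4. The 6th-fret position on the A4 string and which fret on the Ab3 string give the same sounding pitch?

A4 at fret 6 is A4 + 6 semitones = Eb5.
The open Ab3 string is 13 semitones below the open A4, so the same pitch on the Ab3 string lies at fret 6 + 13 = 19.

19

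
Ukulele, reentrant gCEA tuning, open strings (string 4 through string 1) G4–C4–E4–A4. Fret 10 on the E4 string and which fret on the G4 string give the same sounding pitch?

Fret 10 on E4 is MIDI 64 + 10 = 74 (D5). On the G4 string (open MIDI 67), that pitch is 74 − 67 = fret 7.

7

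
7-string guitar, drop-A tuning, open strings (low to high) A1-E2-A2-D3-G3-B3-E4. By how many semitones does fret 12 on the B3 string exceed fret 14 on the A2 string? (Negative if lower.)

B3 at fret 12 → B4 (MIDI 71); A2 at fret 14 → B3 (MIDI 59).
71 − 59 = 12, so the two pitches are 12 semitones apart.

12 semitones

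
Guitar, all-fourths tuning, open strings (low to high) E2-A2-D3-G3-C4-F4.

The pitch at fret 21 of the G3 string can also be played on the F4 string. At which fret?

Fret 21 on G3 is MIDI 55 + 21 = 76 (E5). On the F4 string (open MIDI 65), that pitch is 76 − 65 = fret 11.

11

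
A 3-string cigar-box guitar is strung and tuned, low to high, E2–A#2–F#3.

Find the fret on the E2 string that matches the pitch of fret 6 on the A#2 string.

12

Fret 6 on A#2 is MIDI 46 + 6 = 52 (E3). On the E2 string (open MIDI 40), that pitch is 52 − 40 = fret 12.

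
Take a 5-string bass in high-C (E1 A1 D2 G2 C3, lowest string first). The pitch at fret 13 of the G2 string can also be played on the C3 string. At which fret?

8

Fret 13 on G2 is MIDI 43 + 13 = 56 (G♯3). On the C3 string (open MIDI 48), that pitch is 56 − 48 = fret 8.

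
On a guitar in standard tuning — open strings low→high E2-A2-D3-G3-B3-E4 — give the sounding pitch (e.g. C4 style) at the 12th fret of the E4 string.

E5

E4 is MIDI 64. Adding 12 gives 76, which is E5.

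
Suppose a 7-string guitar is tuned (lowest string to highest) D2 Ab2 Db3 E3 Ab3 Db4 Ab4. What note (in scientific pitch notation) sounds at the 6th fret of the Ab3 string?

D4

Ab3 is MIDI 56. Adding 6 gives 62, which is D4.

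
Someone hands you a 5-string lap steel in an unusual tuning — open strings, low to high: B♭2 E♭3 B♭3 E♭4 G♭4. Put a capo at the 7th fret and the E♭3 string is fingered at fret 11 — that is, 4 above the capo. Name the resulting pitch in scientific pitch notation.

D4

The capo raises the open E♭3 by 7 semitones to B♭3; fretting 4 more gives E♭3 + 7 + 4 = E♭3 + 11 semitones = D4.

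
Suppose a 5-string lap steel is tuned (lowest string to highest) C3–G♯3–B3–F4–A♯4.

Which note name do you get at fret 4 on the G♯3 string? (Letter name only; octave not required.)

C

Each fret is one semitone, so G♯3 + 4 = C.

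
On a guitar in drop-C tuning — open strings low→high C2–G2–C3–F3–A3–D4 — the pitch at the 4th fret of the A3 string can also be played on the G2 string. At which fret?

Fret 4 on A3 is MIDI 57 + 4 = 61 (C♯4). On the G2 string (open MIDI 43), that pitch is 61 − 43 = fret 18.

18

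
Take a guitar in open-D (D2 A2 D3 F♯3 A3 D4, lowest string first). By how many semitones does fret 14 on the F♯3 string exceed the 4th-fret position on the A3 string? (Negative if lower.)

F♯3 at fret 14 → G♯4 (MIDI 68); A3 at fret 4 → C♯4 (MIDI 61).
68 − 61 = 7, so the two pitches are 7 semitones apart.

7 semitones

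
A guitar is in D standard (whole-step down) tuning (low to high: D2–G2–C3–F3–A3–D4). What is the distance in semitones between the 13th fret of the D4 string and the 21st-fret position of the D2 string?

D4 at fret 13 → D#5 (MIDI 75); D2 at fret 21 → B3 (MIDI 59).
75 − 59 = 16, so the two pitches are 16 semitones apart, with D#5 the higher.

16 semitones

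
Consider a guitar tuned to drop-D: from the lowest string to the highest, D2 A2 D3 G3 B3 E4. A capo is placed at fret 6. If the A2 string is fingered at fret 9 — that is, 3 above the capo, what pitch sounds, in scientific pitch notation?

F#3

The capo raises the open A2 by 6 semitones to D#3; fretting 3 more gives A2 + 6 + 3 = A2 + 9 semitones = F#3.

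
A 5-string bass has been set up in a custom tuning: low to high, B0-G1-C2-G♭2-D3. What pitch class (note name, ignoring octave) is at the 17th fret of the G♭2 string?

B

G♭2 is MIDI 42. Adding 17 gives 59; 59 mod 12 = 11, i.e. B.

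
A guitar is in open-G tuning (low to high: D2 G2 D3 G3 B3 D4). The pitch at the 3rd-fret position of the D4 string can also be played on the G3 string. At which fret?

Fret 3 on D4 is MIDI 62 + 3 = 65 (F4). On the G3 string (open MIDI 55), that pitch is 65 − 55 = fret 10.

10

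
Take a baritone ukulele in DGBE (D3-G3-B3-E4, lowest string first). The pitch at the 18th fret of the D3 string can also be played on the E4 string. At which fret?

4

D3 at fret 18 is D3 + 18 semitones = G♯4.
The open E4 string is 14 semitones above the open D3, so the same pitch on the E4 string lies at fret 18 − 14 = 4.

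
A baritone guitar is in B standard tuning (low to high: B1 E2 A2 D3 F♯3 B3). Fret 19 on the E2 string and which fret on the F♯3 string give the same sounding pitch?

E2 at fret 19 is E2 + 19 semitones = B3.
The open F♯3 string is 14 semitones above the open E2, so the same pitch on the F♯3 string lies at fret 19 − 14 = 5.

5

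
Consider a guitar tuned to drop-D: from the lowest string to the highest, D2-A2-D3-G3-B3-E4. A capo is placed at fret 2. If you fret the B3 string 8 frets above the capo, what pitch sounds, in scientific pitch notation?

The capo raises the open B3 by 2 semitones to C♯4; fretting 8 more gives B3 + 2 + 8 = B3 + 10 semitones = A4.

A4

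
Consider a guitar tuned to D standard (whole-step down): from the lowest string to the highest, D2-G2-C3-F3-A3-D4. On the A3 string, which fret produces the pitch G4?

G4 is 10 semitones above the open A3 (A–A#–B–C–…–F–F#–G), so it sits at fret 10.

10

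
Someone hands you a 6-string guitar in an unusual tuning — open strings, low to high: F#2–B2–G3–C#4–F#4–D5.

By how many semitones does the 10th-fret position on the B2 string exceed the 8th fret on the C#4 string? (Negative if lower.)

B2 at fret 10 → A3 (MIDI 57); C#4 at fret 8 → A4 (MIDI 69).
57 − 69 = -12, so the two pitches are 12 semitones apart.

-12 semitones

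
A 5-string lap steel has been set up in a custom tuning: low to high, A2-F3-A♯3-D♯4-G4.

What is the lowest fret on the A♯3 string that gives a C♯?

3

From A♯3, count semitones up the chromatic scale until reaching C♯: A#–B–C–C# — 3 steps.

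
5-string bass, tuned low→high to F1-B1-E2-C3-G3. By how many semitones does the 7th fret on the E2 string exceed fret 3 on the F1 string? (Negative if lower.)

E2 at fret 7 → B2 (MIDI 47); F1 at fret 3 → G#1 (MIDI 32).
47 − 32 = 15, so the two pitches are 15 semitones apart.

15 semitones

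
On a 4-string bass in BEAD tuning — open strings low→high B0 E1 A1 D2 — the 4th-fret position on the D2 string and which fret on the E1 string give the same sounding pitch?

14

Fret 4 on D2 is MIDI 38 + 4 = 42 (F♯2). On the E1 string (open MIDI 28), that pitch is 42 − 28 = fret 14.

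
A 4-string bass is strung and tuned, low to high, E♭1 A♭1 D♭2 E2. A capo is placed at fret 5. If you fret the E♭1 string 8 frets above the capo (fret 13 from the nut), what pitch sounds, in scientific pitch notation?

The capo raises the open E♭1 by 5 semitones to A♭1; fretting 8 more gives E♭1 + 5 + 8 = E♭1 + 13 semitones = E2.

E2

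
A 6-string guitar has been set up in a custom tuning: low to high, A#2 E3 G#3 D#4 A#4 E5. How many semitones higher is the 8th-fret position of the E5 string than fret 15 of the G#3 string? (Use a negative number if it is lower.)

13 semitones

E5 at fret 8 → C6 (MIDI 84); G#3 at fret 15 → B4 (MIDI 71).
84 − 71 = 13, so the two pitches are 13 semitones apart.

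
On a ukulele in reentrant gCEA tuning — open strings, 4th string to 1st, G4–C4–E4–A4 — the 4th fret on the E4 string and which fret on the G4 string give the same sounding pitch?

E4 at fret 4 is E4 + 4 semitones = G♯4.
The open G4 string is 3 semitones above the open E4, so the same pitch on the G4 string lies at fret 4 − 3 = 1.

1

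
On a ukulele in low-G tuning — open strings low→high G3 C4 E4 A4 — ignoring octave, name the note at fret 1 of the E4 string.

Each fret is one semitone, so E4 + 1 = F.

F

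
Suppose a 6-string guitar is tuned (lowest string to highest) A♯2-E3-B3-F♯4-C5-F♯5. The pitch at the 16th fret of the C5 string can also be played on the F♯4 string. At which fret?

Fret 16 on C5 is MIDI 72 + 16 = 88 (E6). On the F♯4 string (open MIDI 66), that pitch is 88 − 66 = fret 22.

22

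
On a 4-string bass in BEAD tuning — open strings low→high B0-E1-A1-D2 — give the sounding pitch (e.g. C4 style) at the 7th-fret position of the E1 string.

B1

E1 is MIDI 28. Adding 7 gives 35, which is B1.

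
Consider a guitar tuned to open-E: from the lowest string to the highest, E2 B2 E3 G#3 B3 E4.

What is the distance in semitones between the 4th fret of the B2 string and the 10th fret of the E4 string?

23 semitones

B2 at fret 4 → D#3 (MIDI 51); E4 at fret 10 → D5 (MIDI 74).
51 − 74 = -23, so the two pitches are 23 semitones apart, with D5 the higher.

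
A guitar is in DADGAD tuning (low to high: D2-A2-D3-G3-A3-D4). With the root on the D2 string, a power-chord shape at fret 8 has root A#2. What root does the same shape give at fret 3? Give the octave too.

Moving from fret 8 to fret 3 shifts the root by -5 semitones.
A#2 down 5 semitones is F2.

F2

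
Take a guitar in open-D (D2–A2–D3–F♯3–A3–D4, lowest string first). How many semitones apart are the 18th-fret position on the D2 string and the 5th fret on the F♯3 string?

3 semitones

D2 at fret 18 → G♯3 (MIDI 56); F♯3 at fret 5 → B3 (MIDI 59).
56 − 59 = -3, so the two pitches are 3 semitones apart, with B3 the higher.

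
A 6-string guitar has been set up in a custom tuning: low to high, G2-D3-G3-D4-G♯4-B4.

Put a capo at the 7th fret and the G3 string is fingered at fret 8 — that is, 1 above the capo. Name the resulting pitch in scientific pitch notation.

The capo raises the open G3 by 7 semitones to D4; fretting 1 more gives G3 + 7 + 1 = G3 + 8 semitones = D♯4.

D♯4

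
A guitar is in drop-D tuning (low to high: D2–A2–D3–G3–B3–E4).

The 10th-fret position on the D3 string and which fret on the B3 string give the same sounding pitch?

D3 at fret 10 is D3 + 10 semitones = C4.
The open B3 string is 9 semitones above the open D3, so the same pitch on the B3 string lies at fret 10 − 9 = 1.

1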